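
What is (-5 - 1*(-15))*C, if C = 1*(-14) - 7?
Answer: -210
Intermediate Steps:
C = -21 (C = -14 - 7 = -21)
(-5 - 1*(-15))*C = (-5 - 1*(-15))*(-21) = (-5 + 15)*(-21) = 10*(-21) = -210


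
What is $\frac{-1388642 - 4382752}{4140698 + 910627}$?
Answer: $- \frac{1923798}{1683775} \approx -1.1426$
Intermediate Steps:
$\frac{-1388642 - 4382752}{4140698 + 910627} = - \frac{5771394}{5051325} = \left(-5771394\right) \frac{1}{5051325} = - \frac{1923798}{1683775}$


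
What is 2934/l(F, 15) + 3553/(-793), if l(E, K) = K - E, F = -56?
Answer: 2074399/56303 ≈ 36.844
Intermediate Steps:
2934/l(F, 15) + 3553/(-793) = 2934/(15 - 1*(-56)) + 3553/(-793) = 2934/(15 + 56) + 3553*(-1/793) = 2934/71 - 3553/793 = 2074399/56303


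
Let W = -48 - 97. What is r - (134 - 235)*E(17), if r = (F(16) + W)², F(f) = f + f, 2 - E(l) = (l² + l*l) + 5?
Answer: -45912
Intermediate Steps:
E(l) = -3 - 2*l² (E(l) = 2 - ((l² + l*l) + 5) = 2 - ((l² + l²) + 5) = 2 - (2*l² + 5) = 2 - (5 + 2*l²) = 2 + (-5 - 2*l²) = -3 - 2*l²)
F(f) = 2*f
W = -145
r = 12769 (r = (2*16 - 145)² = (32 - 145)² = (-113)² = 12769)
r - (134 - 235)*E(17) = 12769 - (134 - 235)*(-3 - 2*17²) = 12769 - (-101)*(-3 - 2*289) = 12769 - (-101)*(-3 - 578) = 12769 - (-101)*(-581) = 12769 - 1*58681 = 12769 - 58681 = -45912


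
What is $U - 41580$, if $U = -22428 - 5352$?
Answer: $-69360$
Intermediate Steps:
$U = -27780$
$U - 41580 = -27780 - 41580 = -69360$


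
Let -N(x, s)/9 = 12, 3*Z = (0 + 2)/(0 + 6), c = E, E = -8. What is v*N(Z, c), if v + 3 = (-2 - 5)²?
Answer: -4968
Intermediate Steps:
c = -8
Z = ⅑ (Z = ((0 + 2)/(0 + 6))/3 = (2/6)/3 = (2*(⅙))/3 = (⅓)*(⅓) = ⅑ ≈ 0.11111)
N(x, s) = -108 (N(x, s) = -9*12 = -108)
v = 46 (v = -3 + (-2 - 5)² = -3 + (-7)² = -3 + 49 = 46)
v*N(Z, c) = 46*(-108) = -4968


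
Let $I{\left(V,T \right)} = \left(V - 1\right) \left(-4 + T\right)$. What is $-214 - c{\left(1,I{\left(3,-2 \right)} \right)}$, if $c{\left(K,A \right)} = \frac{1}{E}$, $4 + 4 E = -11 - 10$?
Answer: $- \frac{5346}{25} \approx -213.84$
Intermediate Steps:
$I{\left(V,T \right)} = \left(-1 + V\right) \left(-4 + T\right)$
$E = - \frac{25}{4}$ ($E = -1 + \frac{-11 - 10}{4} = -1 + \frac{1}{4} \left(-21\right) = -1 - \frac{21}{4} = - \frac{25}{4} \approx -6.25$)
$c{\left(K,A \right)} = - \frac{4}{25}$ ($c{\left(K,A \right)} = \frac{1}{- \frac{25}{4}} = - \frac{4}{25}$)
$-214 - c{\left(1,I{\left(3,-2 \right)} \right)} = -214 - - \frac{4}{25} = -214 + \frac{4}{25} = - \frac{5346}{25}$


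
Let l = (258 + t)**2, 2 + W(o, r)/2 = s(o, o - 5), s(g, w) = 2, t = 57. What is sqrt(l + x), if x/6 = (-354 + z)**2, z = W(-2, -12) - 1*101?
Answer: 35*sqrt(1095) ≈ 1158.2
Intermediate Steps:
W(o, r) = 0 (W(o, r) = -4 + 2*2 = -4 + 4 = 0)
z = -101 (z = 0 - 1*101 = 0 - 101 = -101)
x = 1242150 (x = 6*(-354 - 101)**2 = 6*(-455)**2 = 6*207025 = 1242150)
l = 99225 (l = (258 + 57)**2 = 315**2 = 99225)
sqrt(l + x) = sqrt(99225 + 1242150) = sqrt(1341375) = 35*sqrt(1095)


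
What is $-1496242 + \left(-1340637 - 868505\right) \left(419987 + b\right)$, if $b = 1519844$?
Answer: $-4285363631244$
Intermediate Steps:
$-1496242 + \left(-1340637 - 868505\right) \left(419987 + b\right) = -1496242 + \left(-1340637 - 868505\right) \left(419987 + 1519844\right) = -1496242 - 4285362135002 = -4285363631244$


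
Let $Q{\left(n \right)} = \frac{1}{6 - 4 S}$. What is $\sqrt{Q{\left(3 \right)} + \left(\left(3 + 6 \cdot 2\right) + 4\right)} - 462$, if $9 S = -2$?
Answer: $-462 + \frac{\sqrt{73594}}{62} \approx -457.62$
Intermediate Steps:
$S = - \frac{2}{9}$ ($S = \frac{1}{9} \left(-2\right) = - \frac{2}{9} \approx -0.22222$)
$Q{\left(n \right)} = \frac{9}{62}$ ($Q{\left(n \right)} = \frac{1}{6 - - \frac{8}{9}} = \frac{1}{6 + \frac{8}{9}} = \frac{1}{\frac{62}{9}} = \frac{9}{62}$)
$\sqrt{Q{\left(3 \right)} + \left(\left(3 + 6 \cdot 2\right) + 4\right)} - 462 = \sqrt{\frac{9}{62} + \left(\left(3 + 6 \cdot 2\right) + 4\right)} - 462 = \sqrt{\frac{9}{62} + \left(\left(3 + 12\right) + 4\right)} - 462 = \sqrt{\frac{9}{62} + \left(15 + 4\right)} - 462 = \sqrt{\frac{9}{62} + 19} - 462 = \sqrt{\frac{1187}{62}} - 462 = \frac{\sqrt{73594}}{62} - 462 = -462 + \frac{\sqrt{73594}}{62}$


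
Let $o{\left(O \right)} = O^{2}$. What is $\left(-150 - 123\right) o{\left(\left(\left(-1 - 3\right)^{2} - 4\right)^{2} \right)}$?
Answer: $-5660928$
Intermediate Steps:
$\left(-150 - 123\right) o{\left(\left(\left(-1 - 3\right)^{2} - 4\right)^{2} \right)} = \left(-150 - 123\right) \left(\left(\left(-1 - 3\right)^{2} - 4\right)^{2}\right)^{2} = - 273 \left(\left(\left(-4\right)^{2} - 4\right)^{2}\right)^{2} = - 273 \left(\left(16 - 4\right)^{2}\right)^{2} = - 273 \left(12^{2}\right)^{2} = - 273 \cdot 144^{2} = \left(-273\right) 20736 = -5660928$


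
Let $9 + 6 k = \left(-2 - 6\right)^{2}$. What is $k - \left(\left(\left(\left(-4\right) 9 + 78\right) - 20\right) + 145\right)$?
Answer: $- \frac{947}{6} \approx -157.83$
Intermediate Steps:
$k = \frac{55}{6}$ ($k = - \frac{3}{2} + \frac{\left(-2 - 6\right)^{2}}{6} = - \frac{3}{2} + \frac{\left(-8\right)^{2}}{6} = - \frac{3}{2} + \frac{1}{6} \cdot 64 = - \frac{3}{2} + \frac{32}{3} = \frac{55}{6} \approx 9.1667$)
$k - \left(\left(\left(\left(-4\right) 9 + 78\right) - 20\right) + 145\right) = \frac{55}{6} - \left(\left(\left(\left(-4\right) 9 + 78\right) - 20\right) + 145\right) = \frac{55}{6} - \left(\left(\left(-36 + 78\right) - 20\right) + 145\right) = \frac{55}{6} - \left(\left(42 - 20\right) + 145\right) = \frac{55}{6} - \left(22 + 145\right) = \frac{55}{6} - 167 = - \frac{947}{6}$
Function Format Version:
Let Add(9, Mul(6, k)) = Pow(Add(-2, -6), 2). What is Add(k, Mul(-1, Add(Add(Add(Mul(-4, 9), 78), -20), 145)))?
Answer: Rational(-947, 6) ≈ -157.83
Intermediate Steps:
k = Rational(55, 6) (k = Add(Rational(-3, 2), Mul(Rational(1, 6), Pow(Add(-2, -6), 2))) = Add(Rational(-3, 2), Mul(Rational(1, 6), Pow(-8, 2))) = Add(Rational(-3, 2), Mul(Rational(1, 6), 64)) = Add(Rational(-3, 2), Rational(32, 3)) = Rational(55, 6) ≈ 9.1667)
Add(k, Mul(-1, Add(Add(Add(Mul(-4, 9), 78), -20), 145))) = Add(Rational(55, 6), Mul(-1, Add(Add(Add(Mul(-4, 9), 78), -20), 145))) = Add(Rational(55, 6), Mul(-1, Add(Add(Add(-36, 78), -20), 145))) = Add(Rational(55, 6), Mul(-1, Add(Add(42, -20), 145))) = Add(Rational(55, 6), Mul(-1, Add(22, 145))) = Add(Rational(55, 6), Mul(-1, 167)) = Add(Rational(55, 6), -167) = Rational(-947, 6)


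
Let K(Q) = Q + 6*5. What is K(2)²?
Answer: 1024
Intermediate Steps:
K(Q) = 30 + Q (K(Q) = Q + 30 = 30 + Q)
K(2)² = (30 + 2)² = 32² = 1024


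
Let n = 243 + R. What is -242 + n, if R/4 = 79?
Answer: 317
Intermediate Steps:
R = 316 (R = 4*79 = 316)
n = 559 (n = 243 + 316 = 559)
-242 + n = -242 + 559 = 317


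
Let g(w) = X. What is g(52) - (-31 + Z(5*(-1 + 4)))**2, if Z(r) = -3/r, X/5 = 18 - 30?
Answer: -25836/25 ≈ -1033.4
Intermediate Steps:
X = -60 (X = 5*(18 - 30) = 5*(-12) = -60)
g(w) = -60
g(52) - (-31 + Z(5*(-1 + 4)))**2 = -60 - (-31 - 3*1/(5*(-1 + 4)))**2 = -60 - (-31 - 3/(5*3))**2 = -60 - (-31 - 3/15)**2 = -60 - (-31 - 3*1/15)**2 = -60 - (-31 - 1/5)**2 = -60 - (-156/5)**2 = -60 - 1*24336/25 = -60 - 24336/25 = -25836/25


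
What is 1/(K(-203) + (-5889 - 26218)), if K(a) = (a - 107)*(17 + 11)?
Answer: -1/40787 ≈ -2.4518e-5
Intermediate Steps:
K(a) = -2996 + 28*a (K(a) = (-107 + a)*28 = -2996 + 28*a)
1/(K(-203) + (-5889 - 26218)) = 1/((-2996 + 28*(-203)) + (-5889 - 26218)) = 1/((-2996 - 5684) - 32107) = 1/(-8680 - 32107) = 1/(-40787) = -1/40787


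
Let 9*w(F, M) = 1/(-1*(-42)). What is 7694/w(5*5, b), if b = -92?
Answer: 2908332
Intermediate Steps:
w(F, M) = 1/378 (w(F, M) = 1/(9*((-1*(-42)))) = (⅑)/42 = (⅑)*(1/42) = 1/378)
7694/w(5*5, b) = 7694/(1/378) = 7694*378 = 2908332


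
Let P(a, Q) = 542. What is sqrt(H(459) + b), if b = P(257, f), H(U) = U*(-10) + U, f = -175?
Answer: I*sqrt(3589) ≈ 59.908*I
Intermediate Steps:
H(U) = -9*U (H(U) = -10*U + U = -9*U)
b = 542
sqrt(H(459) + b) = sqrt(-9*459 + 542) = sqrt(-4131 + 542) = sqrt(-3589) = I*sqrt(3589)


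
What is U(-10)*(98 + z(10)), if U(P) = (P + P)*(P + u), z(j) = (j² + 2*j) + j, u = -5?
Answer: 68400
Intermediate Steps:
z(j) = j² + 3*j
U(P) = 2*P*(-5 + P) (U(P) = (P + P)*(P - 5) = (2*P)*(-5 + P) = 2*P*(-5 + P))
U(-10)*(98 + z(10)) = (2*(-10)*(-5 - 10))*(98 + 10*(3 + 10)) = (2*(-10)*(-15))*(98 + 10*13) = 300*(98 + 130) = 300*228 = 68400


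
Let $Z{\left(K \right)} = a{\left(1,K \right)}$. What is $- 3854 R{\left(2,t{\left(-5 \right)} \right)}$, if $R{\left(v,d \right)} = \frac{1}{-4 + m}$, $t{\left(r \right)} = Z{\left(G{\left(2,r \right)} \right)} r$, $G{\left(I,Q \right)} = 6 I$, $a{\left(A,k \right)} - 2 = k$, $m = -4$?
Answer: $\frac{1927}{4} \approx 481.75$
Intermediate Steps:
$a{\left(A,k \right)} = 2 + k$
$Z{\left(K \right)} = 2 + K$
$t{\left(r \right)} = 14 r$ ($t{\left(r \right)} = \left(2 + 6 \cdot 2\right) r = \left(2 + 12\right) r = 14 r$)
$R{\left(v,d \right)} = - \frac{1}{8}$ ($R{\left(v,d \right)} = \frac{1}{-4 - 4} = \frac{1}{-8} = - \frac{1}{8}$)
$- 3854 R{\left(2,t{\left(-5 \right)} \right)} = \left(-3854\right) \left(- \frac{1}{8}\right) = \frac{1927}{4}$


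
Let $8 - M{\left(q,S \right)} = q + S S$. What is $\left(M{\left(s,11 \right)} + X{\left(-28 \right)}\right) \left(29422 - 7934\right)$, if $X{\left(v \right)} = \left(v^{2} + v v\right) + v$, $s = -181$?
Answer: $34552704$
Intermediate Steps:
$X{\left(v \right)} = v + 2 v^{2}$ ($X{\left(v \right)} = \left(v^{2} + v^{2}\right) + v = 2 v^{2} + v = v + 2 v^{2}$)
$M{\left(q,S \right)} = 8 - q - S^{2}$ ($M{\left(q,S \right)} = 8 - \left(q + S S\right) = 8 - \left(q + S^{2}\right) = 8 - q - S^{2}$)
$\left(M{\left(s,11 \right)} + X{\left(-28 \right)}\right) \left(29422 - 7934\right) = \left(\left(8 - -181 - 11^{2}\right) - 28 \left(1 + 2 \left(-28\right)\right)\right) \left(29422 - 7934\right) = \left(\left(8 + 181 - 121\right) - 28 \left(1 - 56\right)\right) 21488 = \left(\left(8 + 181 - 121\right) - -1540\right) 21488 = \left(68 + 1540\right) 21488 = 1608 \cdot 21488 = 34552704$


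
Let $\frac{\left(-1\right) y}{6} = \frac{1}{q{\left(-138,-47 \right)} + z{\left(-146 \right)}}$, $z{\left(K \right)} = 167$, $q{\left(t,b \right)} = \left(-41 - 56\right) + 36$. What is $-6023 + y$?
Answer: $- \frac{319222}{53} \approx -6023.1$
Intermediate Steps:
$q{\left(t,b \right)} = -61$ ($q{\left(t,b \right)} = -97 + 36 = -61$)
$y = - \frac{3}{53}$ ($y = - \frac{6}{-61 + 167} = - \frac{6}{106} = \left(-6\right) \frac{1}{106} = - \frac{3}{53} \approx -0.056604$)
$-6023 + y = -6023 - \frac{3}{53} = - \frac{319222}{53}$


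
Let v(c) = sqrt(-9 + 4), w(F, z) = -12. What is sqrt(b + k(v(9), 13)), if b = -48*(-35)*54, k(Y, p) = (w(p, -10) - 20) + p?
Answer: sqrt(90701) ≈ 301.17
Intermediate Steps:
v(c) = I*sqrt(5) (v(c) = sqrt(-5) = I*sqrt(5))
k(Y, p) = -32 + p (k(Y, p) = (-12 - 20) + p = -32 + p)
b = 90720 (b = 1680*54 = 90720)
sqrt(b + k(v(9), 13)) = sqrt(90720 + (-32 + 13)) = sqrt(90720 - 19) = sqrt(90701)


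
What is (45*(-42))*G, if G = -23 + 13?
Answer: 18900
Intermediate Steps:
G = -10
(45*(-42))*G = (45*(-42))*(-10) = -1890*(-10) = 18900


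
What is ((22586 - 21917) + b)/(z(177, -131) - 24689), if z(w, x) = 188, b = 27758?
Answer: -28427/24501 ≈ -1.1602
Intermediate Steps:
((22586 - 21917) + b)/(z(177, -131) - 24689) = ((22586 - 21917) + 27758)/(188 - 24689) = (669 + 27758)/(-24501) = 28427*(-1/24501) = -28427/24501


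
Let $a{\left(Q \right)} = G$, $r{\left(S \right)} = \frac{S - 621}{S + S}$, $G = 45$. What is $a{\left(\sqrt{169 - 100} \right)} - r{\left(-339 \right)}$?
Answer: $\frac{4925}{113} \approx 43.584$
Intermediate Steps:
$r{\left(S \right)} = \frac{-621 + S}{2 S}$
$a{\left(Q \right)} = 45$
$a{\left(\sqrt{169 - 100} \right)} - r{\left(-339 \right)} = 45 - \frac{-621 - 339}{2 \left(-339\right)} = 45 - \frac{1}{2} \left(- \frac{1}{339}\right) \left(-960\right) = 45 - \frac{160}{113} = \frac{4925}{113}$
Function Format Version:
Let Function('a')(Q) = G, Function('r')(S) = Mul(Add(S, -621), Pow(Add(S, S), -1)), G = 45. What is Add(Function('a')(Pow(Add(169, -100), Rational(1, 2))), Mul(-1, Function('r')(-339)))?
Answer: Rational(4925, 113) ≈ 43.584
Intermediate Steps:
Function('r')(S) = Mul(Rational(1, 2), Pow(S, -1), Add(-621, S)) (Function('r')(S) = Mul(Add(-621, S), Pow(Mul(2, S), -1)) = Mul(Add(-621, S), Mul(Rational(1, 2), Pow(S, -1))) = Mul(Rational(1, 2), Pow(S, -1), Add(-621, S)))
Function('a')(Q) = 45
Add(Function('a')(Pow(Add(169, -100), Rational(1, 2))), Mul(-1, Function('r')(-339))) = Add(45, Mul(-1, Mul(Rational(1, 2), Pow(-339, -1), Add(-621, -339)))) = Add(45, Mul(-1, Mul(Rational(1, 2), Rational(-1, 339), -960))) = Add(45, Mul(-1, Rational(160, 113))) = Add(45, Rational(-160, 113)) = Rational(4925, 113)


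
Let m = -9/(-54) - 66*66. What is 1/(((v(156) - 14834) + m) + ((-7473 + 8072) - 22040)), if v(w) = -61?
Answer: -6/244151 ≈ -2.4575e-5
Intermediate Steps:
m = -26135/6 (m = -9*(-1/54) - 4356 = ⅙ - 4356 = -26135/6 ≈ -4355.8)
1/(((v(156) - 14834) + m) + ((-7473 + 8072) - 22040)) = 1/(((-61 - 14834) - 26135/6) + ((-7473 + 8072) - 22040)) = 1/((-14895 - 26135/6) + (599 - 22040)) = 1/(-115505/6 - 21441) = 1/(-244151/6) = -6/244151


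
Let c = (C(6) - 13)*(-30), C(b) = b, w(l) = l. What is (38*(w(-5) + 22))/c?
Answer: 323/105 ≈ 3.0762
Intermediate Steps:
c = 210 (c = (6 - 13)*(-30) = -7*(-30) = 210)
(38*(w(-5) + 22))/c = (38*(-5 + 22))/210 = (38*17)*(1/210) = 646*(1/210) = 323/105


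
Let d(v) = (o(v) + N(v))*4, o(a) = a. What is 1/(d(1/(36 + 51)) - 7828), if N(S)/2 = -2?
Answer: -87/682424 ≈ -0.00012749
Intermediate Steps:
N(S) = -4 (N(S) = 2*(-2) = -4)
d(v) = -16 + 4*v (d(v) = (v - 4)*4 = (-4 + v)*4 = -16 + 4*v)
1/(d(1/(36 + 51)) - 7828) = 1/((-16 + 4/(36 + 51)) - 7828) = 1/((-16 + 4/87) - 7828) = 1/(-1388/87 - 7828) = 1/(-682424/87) = -87/682424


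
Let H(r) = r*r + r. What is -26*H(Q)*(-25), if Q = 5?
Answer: 19500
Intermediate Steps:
H(r) = r + r² (H(r) = r² + r = r + r²)
-26*H(Q)*(-25) = -130*(1 + 5)*(-25) = -130*6*(-25) = -26*30*(-25) = -780*(-25) = 19500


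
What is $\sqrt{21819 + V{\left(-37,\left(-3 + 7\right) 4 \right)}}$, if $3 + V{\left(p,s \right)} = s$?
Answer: $2 \sqrt{5458} \approx 147.76$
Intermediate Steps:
$V{\left(p,s \right)} = -3 + s$
$\sqrt{21819 + V{\left(-37,\left(-3 + 7\right) 4 \right)}} = \sqrt{21819 - \left(3 - \left(-3 + 7\right) 4\right)} = \sqrt{21819 + \left(-3 + 4 \cdot 4\right)} = \sqrt{21819 + \left(-3 + 16\right)} = \sqrt{21819 + 13} = \sqrt{21832} = 2 \sqrt{5458}$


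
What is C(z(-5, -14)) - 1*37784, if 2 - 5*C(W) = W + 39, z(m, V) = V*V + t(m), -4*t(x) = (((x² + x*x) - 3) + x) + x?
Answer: -151315/4 ≈ -37829.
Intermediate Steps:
t(x) = ¾ - x/2 - x²/2 (t(x) = -((((x² + x*x) - 3) + x) + x)/4 = -((((x² + x²) - 3) + x) + x)/4 = -(((2*x² - 3) + x) + x)/4 = -(((-3 + 2*x²) + x) + x)/4 = -((-3 + x + 2*x²) + x)/4 = -(-3 + 2*x + 2*x²)/4 = ¾ - x/2 - x²/2)
z(m, V) = ¾ + V² - m/2 - m²/2 (z(m, V) = V*V + (¾ - m/2 - m²/2) = V² + (¾ - m/2 - m²/2) = ¾ + V² - m/2 - m²/2)
C(W) = -37/5 - W/5 (C(W) = ⅖ - (W + 39)/5 = ⅖ - (39 + W)/5 = ⅖ + (-39/5 - W/5) = -37/5 - W/5)
C(z(-5, -14)) - 1*37784 = (-37/5 - (¾ + (-14)² - ½*(-5) - ½*(-5)²)/5) - 1*37784 = (-37/5 - (¾ + 196 + 5/2 - ½*25)/5) - 37784 = (-37/5 - (¾ + 196 + 5/2 - 25/2)/5) - 37784 = (-37/5 - ⅕*747/4) - 37784 = (-37/5 - 747/20) - 37784 = -179/4 - 37784 = -151315/4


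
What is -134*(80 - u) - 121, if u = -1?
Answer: -10975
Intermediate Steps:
-134*(80 - u) - 121 = -134*(80 - 1*(-1)) - 121 = -134*(80 + 1) - 121 = -134*81 - 121 = -10854 - 121 = -10975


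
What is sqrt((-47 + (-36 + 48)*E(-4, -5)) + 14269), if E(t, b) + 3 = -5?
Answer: sqrt(14126) ≈ 118.85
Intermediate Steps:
E(t, b) = -8 (E(t, b) = -3 - 5 = -8)
sqrt((-47 + (-36 + 48)*E(-4, -5)) + 14269) = sqrt((-47 + (-36 + 48)*(-8)) + 14269) = sqrt((-47 + 12*(-8)) + 14269) = sqrt((-47 - 96) + 14269) = sqrt(-143 + 14269) = sqrt(14126)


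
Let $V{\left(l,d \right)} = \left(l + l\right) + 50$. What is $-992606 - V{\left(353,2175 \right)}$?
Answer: $-993362$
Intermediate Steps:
$V{\left(l,d \right)} = 50 + 2 l$ ($V{\left(l,d \right)} = 2 l + 50 = 50 + 2 l$)
$-992606 - V{\left(353,2175 \right)} = -992606 - \left(50 + 2 \cdot 353\right) = -992606 - \left(50 + 706\right) = -992606 - 756 = -993362$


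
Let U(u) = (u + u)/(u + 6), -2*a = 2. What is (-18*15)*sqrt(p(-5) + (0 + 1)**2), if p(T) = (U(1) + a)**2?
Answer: -270*sqrt(74)/7 ≈ -331.80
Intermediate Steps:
a = -1 (a = -1/2*2 = -1)
U(u) = 2*u/(6 + u) (U(u) = (2*u)/(6 + u) = 2*u/(6 + u))
p(T) = 25/49 (p(T) = (2*1/(6 + 1) - 1)**2 = (2*1/7 - 1)**2 = (2*1*(1/7) - 1)**2 = (2/7 - 1)**2 = (-5/7)**2 = 25/49)
(-18*15)*sqrt(p(-5) + (0 + 1)**2) = (-18*15)*sqrt(25/49 + (0 + 1)**2) = -270*sqrt(25/49 + 1**2) = -270*sqrt(25/49 + 1) = -270*sqrt(74)/7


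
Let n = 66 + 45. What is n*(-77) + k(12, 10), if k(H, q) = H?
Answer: -8535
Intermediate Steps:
n = 111
n*(-77) + k(12, 10) = 111*(-77) + 12 = -8547 + 12 = -8535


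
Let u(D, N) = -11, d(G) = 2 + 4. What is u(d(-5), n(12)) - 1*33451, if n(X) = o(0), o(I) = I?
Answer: -33462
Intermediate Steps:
n(X) = 0
d(G) = 6
u(d(-5), n(12)) - 1*33451 = -11 - 1*33451 = -11 - 33451 = -33462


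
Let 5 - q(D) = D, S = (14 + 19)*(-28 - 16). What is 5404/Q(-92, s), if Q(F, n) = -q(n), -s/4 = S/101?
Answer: 545804/5303 ≈ 102.92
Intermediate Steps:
S = -1452 (S = 33*(-44) = -1452)
q(D) = 5 - D
s = 5808/101 (s = -(-5808)/101 = -4*(-1452/101) = 5808/101 ≈ 57.505)
Q(F, n) = -5 + n (Q(F, n) = -(5 - n) = -5 + n)
5404/Q(-92, s) = 5404/(-5 + 5808/101) = 5404/(5303/101) = 5404*(101/5303) = 545804/5303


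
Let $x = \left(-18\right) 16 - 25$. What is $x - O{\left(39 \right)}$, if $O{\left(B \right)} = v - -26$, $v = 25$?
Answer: $-364$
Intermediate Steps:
$O{\left(B \right)} = 51$ ($O{\left(B \right)} = 25 - -26 = 25 + 26 = 51$)
$x = -313$ ($x = -288 - 25 = -313$)
$x - O{\left(39 \right)} = -313 - 51 = -364$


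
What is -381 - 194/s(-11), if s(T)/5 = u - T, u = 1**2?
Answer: -11527/30 ≈ -384.23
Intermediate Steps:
u = 1
s(T) = 5 - 5*T (s(T) = 5*(1 - T) = 5 - 5*T)
-381 - 194/s(-11) = -381 - 194/(5 - 5*(-11)) = -381 - 194/(5 + 55) = -381 - 194/60 = -381 - 1*97/30 = -381 - 97/30 = -11527/30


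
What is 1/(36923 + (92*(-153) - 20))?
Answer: 1/22827 ≈ 4.3808e-5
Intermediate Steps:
1/(36923 + (92*(-153) - 20)) = 1/(36923 + (-14076 - 20)) = 1/(36923 - 14096) = 1/22827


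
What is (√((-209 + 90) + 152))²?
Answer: 33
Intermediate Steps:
(√((-209 + 90) + 152))² = (√(-119 + 152))² = (√33)² = 33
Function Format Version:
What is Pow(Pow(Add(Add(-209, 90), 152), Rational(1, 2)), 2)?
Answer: 33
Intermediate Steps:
Pow(Pow(Add(Add(-209, 90), 152), Rational(1, 2)), 2) = Pow(Pow(Add(-119, 152), Rational(1, 2)), 2) = Pow(Pow(33, Rational(1, 2)), 2) = 33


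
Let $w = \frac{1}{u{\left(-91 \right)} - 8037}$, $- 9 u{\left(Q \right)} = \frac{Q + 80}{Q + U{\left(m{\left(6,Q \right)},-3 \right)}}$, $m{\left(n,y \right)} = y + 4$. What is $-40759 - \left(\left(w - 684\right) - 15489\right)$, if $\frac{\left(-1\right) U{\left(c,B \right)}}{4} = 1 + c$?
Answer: $- \frac{40902695381}{1663658} \approx -24586.0$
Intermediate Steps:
$m{\left(n,y \right)} = 4 + y$
$U{\left(c,B \right)} = -4 - 4 c$ ($U{\left(c,B \right)} = - 4 \left(1 + c\right) = -4 - 4 c$)
$u{\left(Q \right)} = - \frac{80 + Q}{9 \left(-20 - 3 Q\right)}$ ($u{\left(Q \right)} = - \frac{\left(Q + 80\right) \frac{1}{Q - \left(4 + 4 \left(4 + Q\right)\right)}}{9} = - \frac{\left(80 + Q\right) \frac{1}{Q - \left(20 + 4 Q\right)}}{9} = - \frac{\left(80 + Q\right) \frac{1}{-20 - 3 Q}}{9} = - \frac{\frac{1}{-20 - 3 Q} \left(80 + Q\right)}{9} = - \frac{80 + Q}{9 \left(-20 - 3 Q\right)}$)
$w = - \frac{207}{1663658}$ ($w = \frac{1}{\frac{80 - 91}{9 \left(20 + 3 \left(-91\right)\right)} - 8037} = \frac{1}{\frac{1}{9} \frac{1}{20 - 273} \left(-11\right) - 8037} = \frac{1}{\frac{1}{9} \frac{1}{-253} \left(-11\right) - 8037} = \frac{1}{\frac{1}{9} \left(- \frac{1}{253}\right) \left(-11\right) - 8037} = \frac{1}{\frac{1}{207} - 8037} = \frac{1}{- \frac{1663658}{207}} = - \frac{207}{1663658} \approx -0.00012442$)
$-40759 - \left(\left(w - 684\right) - 15489\right) = -40759 - \left(\left(- \frac{207}{1663658} - 684\right) - 15489\right) = -40759 - \left(- \frac{1137942279}{1663658} - 15489\right) = -40759 - - \frac{26906341041}{1663658} = -40759 + \frac{26906341041}{1663658} = - \frac{40902695381}{1663658}$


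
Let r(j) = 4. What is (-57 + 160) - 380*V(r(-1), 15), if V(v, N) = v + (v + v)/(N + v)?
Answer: -1577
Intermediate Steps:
V(v, N) = v + 2*v/(N + v) (V(v, N) = v + (2*v)/(N + v) = v + 2*v/(N + v))
(-57 + 160) - 380*V(r(-1), 15) = (-57 + 160) - 1520*(2 + 15 + 4)/(15 + 4) = 103 - 1520*21/19 = 103 - 380*84/19 = 103 - 1680 = -1577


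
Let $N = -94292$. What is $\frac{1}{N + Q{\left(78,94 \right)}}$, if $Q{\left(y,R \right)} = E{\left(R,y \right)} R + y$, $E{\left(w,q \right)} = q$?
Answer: $- \frac{1}{86882} \approx -1.151 \cdot 10^{-5}$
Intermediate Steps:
$Q{\left(y,R \right)} = y + R y$ ($Q{\left(y,R \right)} = y R + y = R y + y = y + R y$)
$\frac{1}{N + Q{\left(78,94 \right)}} = \frac{1}{-94292 + 78 \left(1 + 94\right)} = \frac{1}{-94292 + 78 \cdot 95} = \frac{1}{-94292 + 7410} = \frac{1}{-86882} = - \frac{1}{86882}$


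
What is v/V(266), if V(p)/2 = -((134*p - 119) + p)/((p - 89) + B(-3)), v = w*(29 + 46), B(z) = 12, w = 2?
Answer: -2025/5113 ≈ -0.39605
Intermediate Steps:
v = 150 (v = 2*(29 + 46) = 2*75 = 150)
V(p) = -2*(-119 + 135*p)/(-77 + p) (V(p) = 2*(-((134*p - 119) + p)/((p - 89) + 12)) = 2*(-((-119 + 134*p) + p)/((-89 + p) + 12)) = 2*(-(-119 + 135*p)/(-77 + p)) = -2*(-119 + 135*p)/(-77 + p))
v/V(266) = 150/((2*(119 - 135*266)/(-77 + 266))) = 150/((2*(119 - 35910)/189)) = 150/((2*(1/189)*(-35791))) = 150/(-10226/27) = 150*(-27/10226) = -2025/5113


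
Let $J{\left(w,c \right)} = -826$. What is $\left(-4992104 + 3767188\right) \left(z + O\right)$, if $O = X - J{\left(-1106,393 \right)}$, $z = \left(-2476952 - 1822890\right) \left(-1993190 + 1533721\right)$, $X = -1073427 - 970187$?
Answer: $-2419995570926616760$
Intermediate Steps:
$X = -2043614$ ($X = -1073427 - 970187 = -2043614$)
$z = 1975644103898$ ($z = \left(-4299842\right) \left(-459469\right) = 1975644103898$)
$O = -2042788$ ($O = -2043614 - -826 = -2043614 + 826 = -2042788$)
$\left(-4992104 + 3767188\right) \left(z + O\right) = \left(-4992104 + 3767188\right) \left(1975644103898 - 2042788\right) = \left(-1224916\right) 1975642061110 = -2419995570926616760$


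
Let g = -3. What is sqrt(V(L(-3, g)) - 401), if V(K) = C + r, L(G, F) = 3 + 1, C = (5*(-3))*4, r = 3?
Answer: I*sqrt(458) ≈ 21.401*I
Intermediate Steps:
C = -60 (C = -15*4 = -60)
L(G, F) = 4
V(K) = -57 (V(K) = -60 + 3 = -57)
sqrt(V(L(-3, g)) - 401) = sqrt(-57 - 401) = sqrt(-458) = I*sqrt(458)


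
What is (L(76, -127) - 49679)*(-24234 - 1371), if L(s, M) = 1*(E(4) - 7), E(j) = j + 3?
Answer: 1272030795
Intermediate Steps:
E(j) = 3 + j
L(s, M) = 0 (L(s, M) = 1*((3 + 4) - 7) = 1*(7 - 7) = 1*0 = 0)
(L(76, -127) - 49679)*(-24234 - 1371) = (0 - 49679)*(-24234 - 1371) = -49679*(-25605) = 1272030795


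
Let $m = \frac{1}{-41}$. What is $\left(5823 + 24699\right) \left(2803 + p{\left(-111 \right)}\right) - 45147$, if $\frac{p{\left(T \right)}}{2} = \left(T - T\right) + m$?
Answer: $\frac{3505767735}{41} \approx 8.5507 \cdot 10^{7}$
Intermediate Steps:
$m = - \frac{1}{41} \approx -0.02439$
$p{\left(T \right)} = - \frac{2}{41}$ ($p{\left(T \right)} = 2 \left(\left(T - T\right) - \frac{1}{41}\right) = 2 \left(0 - \frac{1}{41}\right) = 2 \left(- \frac{1}{41}\right) = - \frac{2}{41}$)
$\left(5823 + 24699\right) \left(2803 + p{\left(-111 \right)}\right) - 45147 = \left(5823 + 24699\right) \left(2803 - \frac{2}{41}\right) - 45147 = 30522 \cdot \frac{114921}{41} - 45147 = \frac{3507618762}{41} - 45147 = \frac{3505767735}{41}$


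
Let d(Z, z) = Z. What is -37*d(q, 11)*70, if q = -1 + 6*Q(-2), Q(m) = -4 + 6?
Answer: -28490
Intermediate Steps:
Q(m) = 2
q = 11 (q = -1 + 6*2 = -1 + 12 = 11)
-37*d(q, 11)*70 = -37*11*70 = -407*70 = -28490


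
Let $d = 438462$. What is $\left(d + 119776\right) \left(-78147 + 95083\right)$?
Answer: $9454318768$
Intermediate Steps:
$\left(d + 119776\right) \left(-78147 + 95083\right) = \left(438462 + 119776\right) \left(-78147 + 95083\right) = 558238 \cdot 16936 = 9454318768$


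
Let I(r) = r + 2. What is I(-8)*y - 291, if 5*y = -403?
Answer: 963/5 ≈ 192.60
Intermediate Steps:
I(r) = 2 + r
y = -403/5 (y = (⅕)*(-403) = -403/5 ≈ -80.600)
I(-8)*y - 291 = (2 - 8)*(-403/5) - 291 = -6*(-403/5) - 291 = 2418/5 - 291 = 963/5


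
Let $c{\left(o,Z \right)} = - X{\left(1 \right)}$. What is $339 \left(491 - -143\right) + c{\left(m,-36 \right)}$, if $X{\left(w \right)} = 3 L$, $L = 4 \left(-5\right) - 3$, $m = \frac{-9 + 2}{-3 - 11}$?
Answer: $214995$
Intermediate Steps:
$m = \frac{1}{2}$ ($m = - \frac{7}{-14} = \left(-7\right) \left(- \frac{1}{14}\right) = \frac{1}{2} \approx 0.5$)
$L = -23$ ($L = -20 - 3 = -23$)
$X{\left(w \right)} = -69$ ($X{\left(w \right)} = 3 \left(-23\right) = -69$)
$c{\left(o,Z \right)} = 69$ ($c{\left(o,Z \right)} = \left(-1\right) \left(-69\right) = 69$)
$339 \left(491 - -143\right) + c{\left(m,-36 \right)} = 339 \left(491 - -143\right) + 69 = 339 \left(491 + 143\right) + 69 = 339 \cdot 634 + 69 = 214926 + 69 = 214995$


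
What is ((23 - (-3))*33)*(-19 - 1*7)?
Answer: -22308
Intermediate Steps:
((23 - (-3))*33)*(-19 - 1*7) = ((23 - 1*(-3))*33)*(-19 - 7) = ((23 + 3)*33)*(-26) = (26*33)*(-26) = 858*(-26) = -22308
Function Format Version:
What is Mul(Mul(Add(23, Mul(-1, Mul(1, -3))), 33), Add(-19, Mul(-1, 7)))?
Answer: -22308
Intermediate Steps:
Mul(Mul(Add(23, Mul(-1, Mul(1, -3))), 33), Add(-19, Mul(-1, 7))) = Mul(Mul(Add(23, Mul(-1, -3)), 33), Add(-19, -7)) = Mul(Mul(Add(23, 3), 33), -26) = Mul(Mul(26, 33), -26) = Mul(858, -26) = -22308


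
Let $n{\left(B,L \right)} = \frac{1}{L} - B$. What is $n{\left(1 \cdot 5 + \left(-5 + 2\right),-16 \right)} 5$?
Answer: $- \frac{165}{16} \approx -10.313$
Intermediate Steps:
$n{\left(1 \cdot 5 + \left(-5 + 2\right),-16 \right)} 5 = \left(\frac{1}{-16} - \left(1 \cdot 5 + \left(-5 + 2\right)\right)\right) 5 = \left(- \frac{1}{16} - \left(5 - 3\right)\right) 5 = \left(- \frac{1}{16} - 2\right) 5 = \left(- \frac{33}{16}\right) 5 = - \frac{165}{16}$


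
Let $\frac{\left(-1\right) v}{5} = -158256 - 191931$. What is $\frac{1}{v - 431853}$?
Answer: $\frac{1}{1319082} \approx 7.581 \cdot 10^{-7}$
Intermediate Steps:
$v = 1750935$ ($v = - 5 \left(-158256 - 191931\right) = \left(-5\right) \left(-350187\right) = 1750935$)
$\frac{1}{v - 431853} = \frac{1}{1750935 - 431853} = \frac{1}{1319082}$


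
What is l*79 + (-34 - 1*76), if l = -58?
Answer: -4692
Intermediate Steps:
l*79 + (-34 - 1*76) = -58*79 + (-34 - 1*76) = -4582 + (-34 - 76) = -4582 - 110 = -4692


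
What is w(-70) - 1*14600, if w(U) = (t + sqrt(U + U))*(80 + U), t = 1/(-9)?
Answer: -131410/9 + 20*I*sqrt(35) ≈ -14601.0 + 118.32*I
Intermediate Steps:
t = -1/9 ≈ -0.11111
w(U) = (80 + U)*(-1/9 + sqrt(2)*sqrt(U)) (w(U) = (-1/9 + sqrt(U + U))*(80 + U) = (-1/9 + sqrt(2*U))*(80 + U) = (-1/9 + sqrt(2)*sqrt(U))*(80 + U) = (80 + U)*(-1/9 + sqrt(2)*sqrt(U)))
w(-70) - 1*14600 = (-80/9 - 1/9*(-70) + sqrt(2)*(-70)**(3/2) + 80*sqrt(2)*sqrt(-70)) - 1*14600 = (-80/9 + 70/9 + sqrt(2)*(-70*I*sqrt(70)) + 80*sqrt(2)*(I*sqrt(70))) - 14600 = (-80/9 + 70/9 - 140*I*sqrt(35) + 160*I*sqrt(35)) - 14600 = (-10/9 + 20*I*sqrt(35)) - 14600 = -131410/9 + 20*I*sqrt(35)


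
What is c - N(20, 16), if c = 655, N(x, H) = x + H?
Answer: 619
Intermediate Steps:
N(x, H) = H + x
c - N(20, 16) = 655 - (16 + 20) = 655 - 1*36 = 655 - 36 = 619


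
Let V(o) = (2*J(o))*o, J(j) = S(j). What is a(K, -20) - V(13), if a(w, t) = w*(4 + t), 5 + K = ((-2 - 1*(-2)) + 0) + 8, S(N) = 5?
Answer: -178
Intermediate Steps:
K = 3 (K = -5 + (((-2 - 1*(-2)) + 0) + 8) = -5 + (((-2 + 2) + 0) + 8) = -5 + ((0 + 0) + 8) = -5 + (0 + 8) = -5 + 8 = 3)
J(j) = 5
V(o) = 10*o (V(o) = (2*5)*o = 10*o)
a(K, -20) - V(13) = 3*(4 - 20) - 10*13 = 3*(-16) - 1*130 = -48 - 130 = -178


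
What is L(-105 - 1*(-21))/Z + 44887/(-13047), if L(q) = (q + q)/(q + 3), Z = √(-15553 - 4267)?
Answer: -44887/13047 - 28*I*√4955/133785 ≈ -3.4404 - 0.014732*I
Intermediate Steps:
Z = 2*I*√4955 (Z = √(-19820) = 2*I*√4955 ≈ 140.78*I)
L(q) = 2*q/(3 + q) (L(q) = (2*q)/(3 + q) = 2*q/(3 + q))
L(-105 - 1*(-21))/Z + 44887/(-13047) = (2*(-105 - 1*(-21))/(3 + (-105 - 1*(-21))))/((2*I*√4955)) + 44887/(-13047) = (2*(-105 + 21)/(3 + (-105 + 21)))*(-I*√4955/9910) + 44887*(-1/13047) = (2*(-84)/(3 - 84))*(-I*√4955/9910) - 44887/13047 = (2*(-84)/(-81))*(-I*√4955/9910) - 44887/13047 = (2*(-84)*(-1/81))*(-I*√4955/9910) - 44887/13047 = 56*(-I*√4955/9910)/27 - 44887/13047 = -28*I*√4955/133785 - 44887/13047 = -44887/13047 - 28*I*√4955/133785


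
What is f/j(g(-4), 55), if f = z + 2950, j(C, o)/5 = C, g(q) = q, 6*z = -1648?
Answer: -4013/30 ≈ -133.77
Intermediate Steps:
z = -824/3 (z = (1/6)*(-1648) = -824/3 ≈ -274.67)
j(C, o) = 5*C
f = 8026/3 (f = -824/3 + 2950 = 8026/3 ≈ 2675.3)
f/j(g(-4), 55) = 8026/(3*((5*(-4)))) = (8026/3)/(-20) = (8026/3)*(-1/20) = -4013/30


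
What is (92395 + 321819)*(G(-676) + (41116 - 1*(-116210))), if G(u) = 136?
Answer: 65222964868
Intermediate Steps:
(92395 + 321819)*(G(-676) + (41116 - 1*(-116210))) = (92395 + 321819)*(136 + (41116 - 1*(-116210))) = 414214*(136 + (41116 + 116210)) = 414214*(136 + 157326) = 414214*157462 = 65222964868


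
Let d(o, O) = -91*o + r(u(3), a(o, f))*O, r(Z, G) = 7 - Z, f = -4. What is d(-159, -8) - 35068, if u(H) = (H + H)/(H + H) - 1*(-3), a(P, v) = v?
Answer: -20623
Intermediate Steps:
u(H) = 4 (u(H) = (2*H)/((2*H)) + 3 = (2*H)*(1/(2*H)) + 3 = 1 + 3 = 4)
d(o, O) = -91*o + 3*O (d(o, O) = -91*o + (7 - 1*4)*O = -91*o + (7 - 4)*O = -91*o + 3*O)
d(-159, -8) - 35068 = (-91*(-159) + 3*(-8)) - 35068 = (14469 - 24) - 35068 = 14445 - 35068 = -20623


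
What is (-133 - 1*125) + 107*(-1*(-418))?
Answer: 44468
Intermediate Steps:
(-133 - 1*125) + 107*(-1*(-418)) = (-133 - 125) + 107*418 = -258 + 44726 = 44468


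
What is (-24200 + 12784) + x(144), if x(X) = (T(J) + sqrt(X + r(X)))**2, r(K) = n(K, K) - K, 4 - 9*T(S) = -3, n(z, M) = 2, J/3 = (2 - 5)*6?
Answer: -924485/81 + 14*sqrt(2)/9 ≈ -11411.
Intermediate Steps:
J = -54 (J = 3*((2 - 5)*6) = 3*(-3*6) = 3*(-18) = -54)
T(S) = 7/9 (T(S) = 4/9 - 1/9*(-3) = 4/9 + 1/3 = 7/9)
r(K) = 2 - K
x(X) = (7/9 + sqrt(2))**2 (x(X) = (7/9 + sqrt(X + (2 - X)))**2 = (7/9 + sqrt(2))**2)
(-24200 + 12784) + x(144) = (-24200 + 12784) + (211/81 + 14*sqrt(2)/9) = -11416 + (211/81 + 14*sqrt(2)/9) = -924485/81 + 14*sqrt(2)/9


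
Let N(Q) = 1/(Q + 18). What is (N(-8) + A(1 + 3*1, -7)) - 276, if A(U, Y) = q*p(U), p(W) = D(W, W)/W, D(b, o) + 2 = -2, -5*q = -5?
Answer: -2769/10 ≈ -276.90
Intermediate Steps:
q = 1 (q = -1/5*(-5) = 1)
D(b, o) = -4 (D(b, o) = -2 - 2 = -4)
N(Q) = 1/(18 + Q)
p(W) = -4/W
A(U, Y) = -4/U (A(U, Y) = 1*(-4/U) = -4/U)
(N(-8) + A(1 + 3*1, -7)) - 276 = (1/(18 - 8) - 4/(1 + 3*1)) - 276 = (1/10 - 4/(1 + 3)) - 276 = (1/10 - 4/4) - 276 = (1/10 - 4*1/4) - 276 = (1/10 - 1) - 276 = -9/10 - 276 = -2769/10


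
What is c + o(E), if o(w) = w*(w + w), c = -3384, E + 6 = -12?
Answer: -2736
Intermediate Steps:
E = -18 (E = -6 - 12 = -18)
o(w) = 2*w² (o(w) = w*(2*w) = 2*w²)
c + o(E) = -3384 + 2*(-18)² = -3384 + 2*324 = -3384 + 648 = -2736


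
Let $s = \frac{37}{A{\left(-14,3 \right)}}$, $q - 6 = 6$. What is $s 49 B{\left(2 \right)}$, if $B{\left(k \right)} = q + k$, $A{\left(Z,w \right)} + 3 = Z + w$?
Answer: $-1813$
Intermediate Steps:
$A{\left(Z,w \right)} = -3 + Z + w$ ($A{\left(Z,w \right)} = -3 + \left(Z + w\right) = -3 + Z + w$)
$q = 12$ ($q = 6 + 6 = 12$)
$s = - \frac{37}{14}$ ($s = \frac{37}{-3 - 14 + 3} = \frac{37}{-14} = 37 \left(- \frac{1}{14}\right) = - \frac{37}{14} \approx -2.6429$)
$B{\left(k \right)} = 12 + k$
$s 49 B{\left(2 \right)} = \left(- \frac{37}{14}\right) 49 \left(12 + 2\right) = \left(- \frac{259}{2}\right) 14 = -1813$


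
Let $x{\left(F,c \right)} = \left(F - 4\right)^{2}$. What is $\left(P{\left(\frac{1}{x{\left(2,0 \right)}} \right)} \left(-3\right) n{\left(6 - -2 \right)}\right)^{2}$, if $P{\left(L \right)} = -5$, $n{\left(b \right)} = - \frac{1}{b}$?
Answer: $\frac{225}{64} \approx 3.5156$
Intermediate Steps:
$x{\left(F,c \right)} = \left(-4 + F\right)^{2}$
$\left(P{\left(\frac{1}{x{\left(2,0 \right)}} \right)} \left(-3\right) n{\left(6 - -2 \right)}\right)^{2} = \left(\left(-5\right) \left(-3\right) \left(- \frac{1}{6 - -2}\right)\right)^{2} = \left(15 \left(- \frac{1}{6 + 2}\right)\right)^{2} = \left(15 \left(- \frac{1}{8}\right)\right)^{2} = \left(- \frac{15}{8}\right)^{2} = \frac{225}{64}$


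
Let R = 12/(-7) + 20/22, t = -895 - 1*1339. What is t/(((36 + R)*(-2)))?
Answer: 86009/2710 ≈ 31.738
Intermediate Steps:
t = -2234 (t = -895 - 1339 = -2234)
R = -62/77 (R = 12*(-⅐) + 20*(1/22) = -12/7 + 10/11 = -62/77 ≈ -0.80519)
t/(((36 + R)*(-2))) = -2234*(-1/(2*(36 - 62/77))) = -2234/((2710/77)*(-2)) = -2234/(-5420/77) = -2234*(-77/5420) = 86009/2710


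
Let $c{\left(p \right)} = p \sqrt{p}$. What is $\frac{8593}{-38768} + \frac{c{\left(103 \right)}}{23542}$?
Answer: $- \frac{8593}{38768} + \frac{103 \sqrt{103}}{23542} \approx -0.17725$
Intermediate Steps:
$c{\left(p \right)} = p^{\frac{3}{2}}$
$\frac{8593}{-38768} + \frac{c{\left(103 \right)}}{23542} = \frac{8593}{-38768} + \frac{103^{\frac{3}{2}}}{23542} = 8593 \left(- \frac{1}{38768}\right) + 103 \sqrt{103} \cdot \frac{1}{23542} = - \frac{8593}{38768} + \frac{103 \sqrt{103}}{23542}$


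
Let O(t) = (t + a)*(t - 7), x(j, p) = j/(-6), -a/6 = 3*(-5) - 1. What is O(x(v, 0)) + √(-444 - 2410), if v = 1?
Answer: -24725/36 + I*√2854 ≈ -686.81 + 53.423*I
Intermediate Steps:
a = 96 (a = -6*(3*(-5) - 1) = -6*(-15 - 1) = -6*(-16) = 96)
x(j, p) = -j/6 (x(j, p) = j*(-⅙) = -j/6)
O(t) = (-7 + t)*(96 + t) (O(t) = (t + 96)*(t - 7) = (96 + t)*(-7 + t) = (-7 + t)*(96 + t))
O(x(v, 0)) + √(-444 - 2410) = (-672 + (-⅙*1)² + 89*(-⅙*1)) + √(-444 - 2410) = (-672 + (-⅙)² + 89*(-⅙)) + √(-2854) = (-672 + 1/36 - 89/6) + I*√2854 = -24725/36 + I*√2854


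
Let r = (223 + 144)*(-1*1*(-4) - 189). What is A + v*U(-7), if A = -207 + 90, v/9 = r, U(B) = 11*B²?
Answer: -329358762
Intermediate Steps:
r = -67895 (r = 367*(-1*(-4) - 189) = 367*(4 - 189) = 367*(-185) = -67895)
v = -611055 (v = 9*(-67895) = -611055)
A = -117
A + v*U(-7) = -117 - 6721605*(-7)² = -117 - 6721605*49 = -117 - 611055*539 = -117 - 329358645 = -329358762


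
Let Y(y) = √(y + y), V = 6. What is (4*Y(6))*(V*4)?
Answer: 192*√3 ≈ 332.55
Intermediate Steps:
Y(y) = √2*√y (Y(y) = √(2*y) = √2*√y)
(4*Y(6))*(V*4) = (4*(√2*√6))*(6*4) = (4*(2*√3))*24 = (8*√3)*24 = 192*√3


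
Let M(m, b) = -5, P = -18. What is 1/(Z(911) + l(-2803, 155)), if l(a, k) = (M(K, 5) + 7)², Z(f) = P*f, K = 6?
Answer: -1/16394 ≈ -6.0998e-5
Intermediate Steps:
Z(f) = -18*f
l(a, k) = 4 (l(a, k) = (-5 + 7)² = 2² = 4)
1/(Z(911) + l(-2803, 155)) = 1/(-18*911 + 4) = 1/(-16398 + 4) = 1/(-16394) = -1/16394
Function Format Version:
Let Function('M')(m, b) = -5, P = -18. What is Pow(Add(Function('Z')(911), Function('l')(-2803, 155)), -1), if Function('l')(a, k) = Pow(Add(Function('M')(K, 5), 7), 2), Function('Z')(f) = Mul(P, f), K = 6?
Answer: Rational(-1, 16394) ≈ -6.0998e-5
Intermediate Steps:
Function('Z')(f) = Mul(-18, f)
Function('l')(a, k) = 4 (Function('l')(a, k) = Pow(Add(-5, 7), 2) = Pow(2, 2) = 4)
Pow(Add(Function('Z')(911), Function('l')(-2803, 155)), -1) = Pow(Add(Mul(-18, 911), 4), -1) = Pow(Add(-16398, 4), -1) = Pow(-16394, -1) = Rational(-1, 16394)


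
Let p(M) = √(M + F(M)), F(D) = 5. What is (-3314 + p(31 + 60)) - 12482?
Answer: -15796 + 4*√6 ≈ -15786.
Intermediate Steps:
p(M) = √(5 + M) (p(M) = √(M + 5) = √(5 + M))
(-3314 + p(31 + 60)) - 12482 = (-3314 + √(5 + (31 + 60))) - 12482 = (-3314 + √(5 + 91)) - 12482 = (-3314 + √96) - 12482 = (-3314 + 4*√6) - 12482 = -15796 + 4*√6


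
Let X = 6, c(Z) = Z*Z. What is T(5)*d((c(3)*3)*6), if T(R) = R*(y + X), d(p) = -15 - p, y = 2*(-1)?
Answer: -3540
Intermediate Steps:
c(Z) = Z²
y = -2
T(R) = 4*R (T(R) = R*(-2 + 6) = R*4 = 4*R)
T(5)*d((c(3)*3)*6) = (4*5)*(-15 - 3²*3*6) = 20*(-15 - 9*3*6) = 20*(-15 - 27*6) = 20*(-15 - 1*162) = 20*(-15 - 162) = 20*(-177) = -3540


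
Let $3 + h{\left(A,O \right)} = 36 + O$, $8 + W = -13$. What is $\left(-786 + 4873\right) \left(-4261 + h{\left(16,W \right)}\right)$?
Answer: $-17365663$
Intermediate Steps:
$W = -21$ ($W = -8 - 13 = -21$)
$h{\left(A,O \right)} = 33 + O$ ($h{\left(A,O \right)} = -3 + \left(36 + O\right) = 33 + O$)
$\left(-786 + 4873\right) \left(-4261 + h{\left(16,W \right)}\right) = \left(-786 + 4873\right) \left(-4261 + \left(33 - 21\right)\right) = 4087 \left(-4261 + 12\right) = 4087 \left(-4249\right) = -17365663$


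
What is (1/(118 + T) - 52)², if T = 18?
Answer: 49999041/18496 ≈ 2703.2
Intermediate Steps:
(1/(118 + T) - 52)² = (1/(118 + 18) - 52)² = (1/136 - 52)² = (-7071/136)² = 49999041/18496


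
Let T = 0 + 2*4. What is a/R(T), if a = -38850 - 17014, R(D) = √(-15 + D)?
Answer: 55864*I*√7/7 ≈ 21115.0*I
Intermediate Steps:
T = 8 (T = 0 + 8 = 8)
a = -55864
a/R(T) = -55864/√(-15 + 8) = -55864*(-I*√7/7) = -(-55864)*I*√7/7 = 55864*I*√7/7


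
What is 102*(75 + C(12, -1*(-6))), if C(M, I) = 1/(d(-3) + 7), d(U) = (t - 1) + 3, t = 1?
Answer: 38301/5 ≈ 7660.2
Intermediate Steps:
d(U) = 3 (d(U) = (1 - 1) + 3 = 0 + 3 = 3)
C(M, I) = 1/10 (C(M, I) = 1/(3 + 7) = 1/10)
102*(75 + C(12, -1*(-6))) = 102*(75 + 1/10) = 102*(751/10) = 38301/5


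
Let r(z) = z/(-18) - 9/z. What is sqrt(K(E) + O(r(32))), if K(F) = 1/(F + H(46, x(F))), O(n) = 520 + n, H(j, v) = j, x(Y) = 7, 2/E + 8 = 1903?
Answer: sqrt(141695160115406)/523032 ≈ 22.759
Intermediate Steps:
E = 2/1895 (E = 2/(-8 + 1903) = 2/1895 ≈ 0.0010554)
r(z) = -9/z - z/18 (r(z) = z*(-1/18) - 9/z = -z/18 - 9/z = -9/z - z/18)
K(F) = 1/(46 + F) (K(F) = 1/(F + 46) = 1/(46 + F))
sqrt(K(E) + O(r(32))) = sqrt(1/(46 + 2/1895) + (520 + (-9/32 - 1/18*32))) = sqrt(1/(87172/1895) + (520 + (-9*1/32 - 16/9))) = sqrt(1895/87172 + (520 + (-9/32 - 16/9))) = sqrt(1895/87172 + (520 - 593/288)) = sqrt(1895/87172 + 149167/288) = sqrt(3250932871/6276384) = sqrt(141695160115406)/523032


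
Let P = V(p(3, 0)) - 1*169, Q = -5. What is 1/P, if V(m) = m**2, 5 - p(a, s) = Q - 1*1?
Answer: -1/48 ≈ -0.020833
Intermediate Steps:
p(a, s) = 11 (p(a, s) = 5 - (-5 - 1*1) = 5 - (-5 - 1) = 5 - 1*(-6) = 5 + 6 = 11)
P = -48 (P = 11**2 - 1*169 = 121 - 169 = -48)
1/P = 1/(-48) = -1/48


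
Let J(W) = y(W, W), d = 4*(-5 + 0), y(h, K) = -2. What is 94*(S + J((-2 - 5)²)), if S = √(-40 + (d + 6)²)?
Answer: -188 + 188*√39 ≈ 986.06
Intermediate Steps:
d = -20 (d = 4*(-5) = -20)
J(W) = -2
S = 2*√39 (S = √(-40 + (-20 + 6)²) = √(-40 + (-14)²) = √(-40 + 196) = √156 = 2*√39 ≈ 12.490)
94*(S + J((-2 - 5)²)) = 94*(2*√39 - 2) = 94*(-2 + 2*√39) = -188 + 188*√39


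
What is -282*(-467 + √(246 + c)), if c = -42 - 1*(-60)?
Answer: 131694 - 564*√66 ≈ 1.2711e+5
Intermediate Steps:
c = 18 (c = -42 + 60 = 18)
-282*(-467 + √(246 + c)) = -282*(-467 + √(246 + 18)) = -282*(-467 + √264) = -282*(-467 + 2*√66) = 131694 - 564*√66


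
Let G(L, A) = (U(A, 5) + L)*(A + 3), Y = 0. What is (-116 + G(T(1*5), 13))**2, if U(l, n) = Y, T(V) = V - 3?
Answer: 7056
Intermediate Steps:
T(V) = -3 + V
U(l, n) = 0
G(L, A) = L*(3 + A) (G(L, A) = (0 + L)*(A + 3) = L*(3 + A))
(-116 + G(T(1*5), 13))**2 = (-116 + (-3 + 1*5)*(3 + 13))**2 = (-116 + (-3 + 5)*16)**2 = (-116 + 2*16)**2 = (-116 + 32)**2 = (-84)**2 = 7056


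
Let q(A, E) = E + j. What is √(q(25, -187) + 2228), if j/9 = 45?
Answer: √2446 ≈ 49.457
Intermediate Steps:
j = 405 (j = 9*45 = 405)
q(A, E) = 405 + E (q(A, E) = E + 405 = 405 + E)
√(q(25, -187) + 2228) = √((405 - 187) + 2228) = √(218 + 2228) = √2446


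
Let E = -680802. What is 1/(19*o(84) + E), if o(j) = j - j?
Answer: -1/680802 ≈ -1.4689e-6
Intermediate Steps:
o(j) = 0
1/(19*o(84) + E) = 1/(19*0 - 680802) = 1/(0 - 680802) = 1/(-680802) = -1/680802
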